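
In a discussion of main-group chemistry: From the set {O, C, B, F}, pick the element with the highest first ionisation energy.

F

B is in period 2, group 13; C is in period 2, group 14; O is in period 2, group 16; F is in period 2, group 17.
IE₁ increases left→right with effective nuclear charge and decreases top→bottom as the valence shell moves farther out.
All lie in period 2, so first ionization energy increases left to right.
The highest first ionisation energy among these belongs to F.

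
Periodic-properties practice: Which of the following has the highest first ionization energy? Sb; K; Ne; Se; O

O is in period 2, group 16; Ne is in period 2, group 18; K is in period 4, group 1; Se is in period 4, group 16; Sb is in period 5, group 15.
Across a period the outer electron is held more tightly (higher IE₁); down a group it sits in a higher shell, more shielded, and comes off more easily.
Here both period and group differ, so the two effects have to be weighed against each other.
Sb > K: period and group pull opposite ways; the across-period shift dominates (831 vs 419 kJ/mol).
Se > Sb: both effects reinforce here, so Se is clearly the higher of the two.
O > Se: O sits above Se in group 16, so the down-group effect alone puts O higher.
Ne > O: Ne lies to the right of O in period 2, so the across-period effect alone puts Ne higher.
Tabulated first ionization energy (kJ/mol): O 1314, Ne 2081, K 419, Se 941, Sb 831.
The highest first ionization energy among these belongs to Ne.

Ne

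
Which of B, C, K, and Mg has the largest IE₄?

The fourth ionization energy removes an electron from the +3 ion. For each element: B³⁺ is the bare [He] core; C³⁺ still has 1 valence electron; K³⁺ is already 2 electrons into the core; Mg³⁺ is already 1 electron into the core.
Usually core removal costs more than valence removal, but here the competition is close: a tightly held n=2 valence electron can cost more to remove than an n=3 core electron, so the actual values have to decide it.
Approximate IE_4 values (kJ/mol): B 25026, C 6223, K 5877, Mg 10543.
So the fourth ionization energies run K < C < Mg < B.

B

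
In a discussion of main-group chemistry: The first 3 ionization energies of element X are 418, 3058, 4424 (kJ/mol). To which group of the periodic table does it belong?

Look for the largest jump between consecutive ionization energies: IE2/IE1 ≈ 7.3, far larger than any earlier ratio.
That jump marks the point where a core electron is being removed. So the atom has 1 valence electron.
A main-group element with 1 valence electron is in group 1.

Group 1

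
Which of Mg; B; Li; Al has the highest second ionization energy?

Consider each +1 ion: Mg⁺ still has 1 valence electron; B⁺ still has 2 valence electrons; Li⁺ is the bare [He] core; Al⁺ still has 2 valence electrons.
Breaking into a closed-shell core is much more expensive than removing a leftover valence electron — Li has the largest IE_2 here.
Valence configurations: Mg⁺ [Ne]3s¹, B⁺ [He]2s², Al⁺ [Ne]3s².
Approximate IE_2 values (kJ/mol): Mg 1451, B 2427, Li 7298, Al 1817.
So the second ionization energies run Mg < Al < B < Li.

Li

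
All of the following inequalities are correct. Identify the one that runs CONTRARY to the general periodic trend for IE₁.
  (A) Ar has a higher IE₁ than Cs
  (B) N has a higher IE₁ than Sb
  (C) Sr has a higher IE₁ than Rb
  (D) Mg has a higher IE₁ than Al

(D)

The general trend: IE₁ increases across a period and decreases down a group.
(A) Ar (period 3, group 18) vs Cs (period 6, group 1): the stated order agrees with the simple trend.
(B) N (period 2, group 15) vs Sb (period 5, group 15): the stated order agrees with the simple trend.
(C) Sr (period 5, group 2) vs Rb (period 5, group 1): the stated order agrees with the simple trend.
(D) Mg (period 3, group 2) vs Al (period 3, group 13): the stated order contradicts the simple trend.
The exception is (D): Al's single 3p electron is easier to remove than one from Mg's filled 3s².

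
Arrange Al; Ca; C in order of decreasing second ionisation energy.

C > Al > Ca

After 1 electron has been removed, what remains? Al⁺ still has 2 valence electrons; Ca⁺ still has 1 valence electron; C⁺ still has 3 valence electrons.
All are still removing valence electrons, so compare the +1 ions as you would atoms: IE_2 generally rises across a period (higher Z_eff) and falls down a group (larger shell), subject to the usual subshell exceptions.
Valence configurations: Al⁺ [Ne]3s², Ca⁺ [Ar]4s¹, C⁺ [He]2s²2p¹.
Approximate IE_2 values (kJ/mol): Al 1817, Ca 1145, C 2353.
Putting it together, IE_2: Ca < Al < C.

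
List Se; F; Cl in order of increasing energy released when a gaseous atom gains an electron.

EA tends to increase across a period and decrease down a group, though the pattern is less regular than for IE or radius.
Neither a single period nor a single group — weigh both effects.
F > Se: relative to Se, both the across-period and down-group shifts push F's electron affinity up.
Cl > F: this pair runs against the simple trend — see the exception note.
Note the exception: Cl has a higher electron affinity than F, contrary to the simple trend — F's small 2p subshell makes the incoming electron feel strong e⁻–e⁻ repulsion, so Cl actually releases more energy on gaining an electron.
Approximate values (kJ/mol): F 328, Cl 349, Se 195.
So from lowest to highest: Se < F < Cl.

Se, F, Cl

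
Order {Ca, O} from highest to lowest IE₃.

IE_3 is the cost of taking one more electron from the +2 cation: Ca²⁺ is the bare [Ar] core; O²⁺ still has 4 valence electrons.
Usually core removal costs more than valence removal, but here the competition is close: a tightly held n=2 valence electron can cost more to remove than an n=3 core electron, so the actual values have to decide it.
Approximate IE_3 values (kJ/mol): Ca 4912, O 5300.
Hence IE_3: Ca < O.

O > Ca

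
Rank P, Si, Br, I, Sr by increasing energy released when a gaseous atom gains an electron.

Sr < P < Si < I < Br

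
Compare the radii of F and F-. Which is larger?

Forming F- adds 1 electron to F. More electron–electron repulsion in the same shell, with unchanged nuclear charge, lets the cloud expand.
An anion is larger than its parent atom: F- > F.

F-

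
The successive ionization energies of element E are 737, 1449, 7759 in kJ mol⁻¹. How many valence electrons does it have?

2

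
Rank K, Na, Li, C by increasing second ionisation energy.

C < K < Na < Li

IE_2 is the cost of taking one more electron from the +1 cation: K⁺ is the bare [Ar] core; Na⁺ is the bare [Ne] core; Li⁺ is the bare [He] core; C⁺ still has 3 valence electrons.
Breaking into a closed-shell core is much more expensive than removing a leftover valence electron — K, Na and Li have the largest IE_2 here.
The numbers (kJ/mol): K 3052, Na 4562, Li 7298, C 2353.
Putting it together, IE_2: C < K < Na < Li.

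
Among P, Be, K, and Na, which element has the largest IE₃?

Be

After 2 electrons have been removed, what remains? P²⁺ still has 3 valence electrons; Be²⁺ is the bare [He] core; K²⁺ is already 1 electron into the core; Na²⁺ is already 1 electron into the core.
Pulling an electron out of a noble-gas core costs far more than removing a remaining valence electron, so K, Na and Be sit at the high end of IE_3.
The numbers (kJ/mol): P 2914, Be 14849, K 4420, Na 6910.
Overall IE_3 order: P < K < Na < Be.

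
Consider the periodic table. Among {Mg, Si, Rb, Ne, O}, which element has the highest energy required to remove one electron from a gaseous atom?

Ne

O is in period 2, group 16; Ne is in period 2, group 18; Mg is in period 3, group 2; Si is in period 3, group 14; Rb is in period 5, group 1.
Removing the outermost electron gets harder across a period and easier down a group.
Here both period and group differ, so the two effects have to be weighed against each other.
Mg > Rb: both effects reinforce here, so Mg is clearly the higher of the two.
Si > Mg: Si lies to the right of Mg in period 3, so the across-period effect alone puts Si higher.
O > Si: relative to Si, both the across-period and down-group shifts push O's first ionization energy up.
Ne > O: both are in period 2; the period trend gives Ne the larger value.
Tabulated first ionization energy (kJ/mol): O 1314, Ne 2081, Mg 738, Si 786, Rb 403.
The highest energy required to remove one electron from a gaseous atom among these belongs to Ne.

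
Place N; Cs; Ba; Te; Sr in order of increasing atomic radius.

Across a period the added protons contract the valence shell; down a group each new principal shell makes the atom larger.
These span different periods and groups, so the two trends combine.
Te > N: the two effects oppose for this pair; the down-group effect wins (136 vs 71 pm).
Sr > Te: Sr lies to the left of Te in period 5, so the across-period effect alone puts Sr larger.
Ba > Sr: Ba sits below Sr in group 2, so the down-group effect alone puts Ba larger.
Cs > Ba: both are in period 6; the period trend gives Cs the larger value.
Approximate values (pm): N 71, Sr 185, Te 136, Cs 232, Ba 196.
So from smallest to largest: N < Te < Sr < Ba < Cs.

N < Te < Sr < Ba < Cs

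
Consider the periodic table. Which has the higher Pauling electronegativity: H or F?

F

EN rises left→right (higher Z_eff, smaller atoms) and falls top→bottom (larger, more shielded atoms).
Neither a single period nor a single group — weigh both effects.
F > H: the two effects oppose for this pair; the across-period effect wins (3.98 vs 2.20).
Approximate values (Pauling): H 2.20, F 3.98.
So F has the higher Pauling electronegativity (F > H).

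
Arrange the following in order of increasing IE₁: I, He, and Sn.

Sn < I < He

He is in period 1, group 18; Sn is in period 5, group 14; I is in period 5, group 17.
IE₁ increases left→right with effective nuclear charge and decreases top→bottom as the valence shell moves farther out.
Here both period and group differ, so the two effects have to be weighed against each other.
I > Sn: both are in period 5; the period trend gives I the larger value.
He > I: relative to I, both the across-period and down-group shifts push He's first ionization energy up.
Approximate values (kJ/mol): He 2372, Sn 709, I 1008.
So from lowest to highest: Sn < I < He.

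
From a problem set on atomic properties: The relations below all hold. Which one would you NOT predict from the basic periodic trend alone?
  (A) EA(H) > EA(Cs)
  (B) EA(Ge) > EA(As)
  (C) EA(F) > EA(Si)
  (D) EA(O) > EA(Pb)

(B)

The general trend: electron affinity increases across a period and decreases down a group.
(A) H (period 1, group 1) vs Cs (period 6, group 1): the stated order agrees with the simple trend.
(B) Ge (period 4, group 14) vs As (period 4, group 15): the stated order contradicts the simple trend.
(C) F (period 2, group 17) vs Si (period 3, group 14): the stated order agrees with the simple trend.
(D) O (period 2, group 16) vs Pb (period 6, group 14): the stated order agrees with the simple trend.
The exception is (B): adding an electron to As's half-filled 4p³ is unfavourable, so Ge (4p²) has the more exothermic EA.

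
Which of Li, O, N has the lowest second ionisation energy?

N

The second ionization energy removes an electron from the +1 ion. For each element: Li⁺ is the bare [He] core; O⁺ still has 5 valence electrons; N⁺ still has 4 valence electrons.
Breaking into a closed-shell core is much more expensive than removing a leftover valence electron — Li has the largest IE_2 here.
Valence configurations: O⁺ [He]2s²2p³, N⁺ [He]2s²2p².
Approximate IE_2 values (kJ/mol): Li 7298, O 3388, N 2856.
Hence IE_2: N < O < Li.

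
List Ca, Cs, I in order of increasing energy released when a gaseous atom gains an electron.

Ca is in period 4, group 2; I is in period 5, group 17; Cs is in period 6, group 1.
EA tends to increase across a period and decrease down a group, though the pattern is less regular than for IE or radius.
Neither a single period nor a single group — weigh both effects.
Cs > Ca: this pair runs against the simple trend — see the exception note.
I > Cs: relative to Cs, both the across-period and down-group shifts push I's electron affinity up.
Note the exception: Cs has a higher electron affinity than Ca, contrary to the simple trend — adding an electron to Ca (ns²) has to open a new, higher-energy np subshell, which is unfavourable.
Approximate values (kJ/mol): Ca 2, I 295, Cs 46.
So from lowest to highest: Ca < Cs < I.

Ca, Cs, I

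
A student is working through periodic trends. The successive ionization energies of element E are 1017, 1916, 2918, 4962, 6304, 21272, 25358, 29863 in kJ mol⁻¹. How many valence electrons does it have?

5

Look for the largest jump between consecutive ionization energies: IE6/IE5 ≈ 3.4, far larger than any earlier ratio.
That jump marks the point where a core electron is being removed. So the atom has 5 valence electrons.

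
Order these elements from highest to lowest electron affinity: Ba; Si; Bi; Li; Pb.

Li is in period 2, group 1; Si is in period 3, group 14; Ba is in period 6, group 2; Pb is in period 6, group 14; Bi is in period 6, group 15.
Adding an electron releases more energy for atoms nearer the top right (short of the noble gases).
Here both period and group differ, so the two effects have to be weighed against each other.
Pb > Ba: both are in period 6; the period trend gives Pb the larger value.
Li > Pb: period and group pull opposite ways; the down-group shift dominates (60 vs 35 kJ/mol).
Bi > Li: period and group pull opposite ways; the across-period shift dominates (91 vs 60 kJ/mol).
Si > Bi: the two effects oppose for this pair; the down-group effect wins (134 vs 91 kJ/mol).
Tabulated electron affinity (kJ/mol): Li 60, Si 134, Ba 14, Pb 35, Bi 91.
So from highest to lowest: Si > Bi > Li > Pb > Ba.

Si, Bi, Li, Pb, Ba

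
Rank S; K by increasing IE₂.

S < K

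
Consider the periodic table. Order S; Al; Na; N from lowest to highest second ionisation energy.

The second ionization energy removes an electron from the +1 ion. For each element: S⁺ still has 5 valence electrons; Al⁺ still has 2 valence electrons; Na⁺ is the bare [Ne] core; N⁺ still has 4 valence electrons.
Breaking into a closed-shell core is much more expensive than removing a leftover valence electron — Na has the largest IE_2 here.
Valence configurations: S⁺ [Ne]3s²3p³, Al⁺ [Ne]3s², N⁺ [He]2s²2p².
The numbers (kJ/mol): S 2252, Al 1817, Na 4562, N 2856.
So the second ionization energies run Al < S < N < Na.

Al < S < N < Na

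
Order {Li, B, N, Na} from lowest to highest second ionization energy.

B < N < Na < Li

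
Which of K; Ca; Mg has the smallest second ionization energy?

Ca

Consider each +1 ion: K⁺ is the bare [Ar] core; Ca⁺ still has 1 valence electron; Mg⁺ still has 1 valence electron.
Breaking into a closed-shell core is much more expensive than removing a leftover valence electron — K has the largest IE_2 here.
Valence configurations: Ca⁺ [Ar]4s¹, Mg⁺ [Ne]3s¹.
Tabulated IE_2 (kJ/mol): K 3052, Ca 1145, Mg 1451.
Hence IE_2: Ca < Mg < K.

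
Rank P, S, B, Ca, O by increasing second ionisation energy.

Ca < P < S < B < O

The second ionization energy removes an electron from the +1 ion. For each element: P⁺ still has 4 valence electrons; S⁺ still has 5 valence electrons; B⁺ still has 2 valence electrons; Ca⁺ still has 1 valence electron; O⁺ still has 5 valence electrons.
All are still removing valence electrons, so compare the +1 ions as you would atoms: IE_2 generally rises across a period (higher Z_eff) and falls down a group (larger shell), subject to the usual subshell exceptions.
Valence configurations: P⁺ [Ne]3s²3p², S⁺ [Ne]3s²3p³, B⁺ [He]2s², Ca⁺ [Ar]4s¹, O⁺ [He]2s²2p³.
Approximate IE_2 values (kJ/mol): P 1907, S 2252, B 2427, Ca 1145, O 3388.
Overall IE_2 order: Ca < P < S < B < O.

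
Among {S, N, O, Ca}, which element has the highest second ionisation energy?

O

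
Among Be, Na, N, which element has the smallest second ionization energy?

Be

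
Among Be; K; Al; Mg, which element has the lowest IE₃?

After 2 electrons have been removed, what remains? Be²⁺ is the bare [He] core; K²⁺ is already 1 electron into the core; Al²⁺ still has 1 valence electron; Mg²⁺ is the bare [Ne] core.
Core electrons are held far more tightly than valence electrons, so K, Mg and Be top the IE_3 order.
Tabulated IE_3 (kJ/mol): Be 14849, K 4420, Al 2745, Mg 7733.
Overall IE_3 order: Al < K < Mg < Be.

Al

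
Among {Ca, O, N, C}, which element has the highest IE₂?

O

Consider each +1 ion: Ca⁺ still has 1 valence electron; O⁺ still has 5 valence electrons; N⁺ still has 4 valence electrons; C⁺ still has 3 valence electrons.
All are still removing valence electrons, so compare the +1 ions as you would atoms: IE_2 generally rises across a period (higher Z_eff) and falls down a group (larger shell), subject to the usual subshell exceptions.
Valence configurations: Ca⁺ [Ar]4s¹, O⁺ [He]2s²2p³, N⁺ [He]2s²2p², C⁺ [He]2s²2p¹.
Approximate IE_2 values (kJ/mol): Ca 1145, O 3388, N 2856, C 2353.
Hence IE_2: Ca < C < N < O.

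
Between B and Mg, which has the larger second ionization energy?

B

Consider each +1 ion: B⁺ still has 2 valence electrons; Mg⁺ still has 1 valence electron.
All are still removing valence electrons, so compare the +1 ions as you would atoms: IE_2 generally rises across a period (higher Z_eff) and falls down a group (larger shell), subject to the usual subshell exceptions.
Valence configurations: B⁺ [He]2s², Mg⁺ [Ne]3s¹.
Approximate IE_2 values (kJ/mol): B 2427, Mg 1451.
Hence IE_2: Mg < B.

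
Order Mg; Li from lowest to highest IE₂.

Mg, Li

The second ionization energy removes an electron from the +1 ion. For each element: Mg⁺ still has 1 valence electron; Li⁺ is the bare [He] core.
Breaking into a closed-shell core is much more expensive than removing a leftover valence electron — Li has the largest IE_2 here.
Tabulated IE_2 (kJ/mol): Mg 1451, Li 7298.
Overall IE_2 order: Mg < Li.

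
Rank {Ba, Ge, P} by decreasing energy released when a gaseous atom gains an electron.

Ge, P, Ba

P is in period 3, group 15; Ge is in period 4, group 14; Ba is in period 6, group 2.
Adding an electron releases more energy for atoms nearer the top right (short of the noble gases).
These span different periods and groups, so the two trends combine.
P > Ba: relative to Ba, both the across-period and down-group shifts push P's electron affinity up.
Ge > P: this pair runs against the simple trend — see the exception note.
Note the exception: Ge has a higher electron affinity than P, contrary to the simple trend — adding an electron to P's half-filled np³ subshell costs electron-pairing energy.
For reference (kJ/mol): P 72, Ge 119, Ba 14.
So from highest to lowest: Ge > P > Ba.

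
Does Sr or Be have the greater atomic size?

Sr

Atomic radius shrinks across a period as nuclear charge pulls the same shell inward, and grows down a group as new shells are added.
All are in group 2, so atomic radius increases down the group.
So Sr has the greater atomic size (Sr > Be).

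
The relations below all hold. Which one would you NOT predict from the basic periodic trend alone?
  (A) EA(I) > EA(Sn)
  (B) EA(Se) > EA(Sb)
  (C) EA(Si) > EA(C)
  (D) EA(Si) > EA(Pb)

(C)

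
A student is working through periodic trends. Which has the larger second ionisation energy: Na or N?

Na

IE_2 is the cost of taking one more electron from the +1 cation: Na⁺ is the bare [Ne] core; N⁺ still has 4 valence electrons.
Pulling an electron out of a noble-gas core costs far more than removing a remaining valence electron, so Na sits at the high end of IE_2.
The numbers (kJ/mol): Na 4562, N 2856.
So the second ionization energies run N < Na.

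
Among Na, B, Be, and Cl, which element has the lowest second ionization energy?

Consider each +1 ion: Na⁺ is the bare [Ne] core; B⁺ still has 2 valence electrons; Be⁺ still has 1 valence electron; Cl⁺ still has 6 valence electrons.
Breaking into a closed-shell core is much more expensive than removing a leftover valence electron — Na has the largest IE_2 here.
Valence configurations: B⁺ [He]2s², Be⁺ [He]2s¹, Cl⁺ [Ne]3s²3p⁴.
Tabulated IE_2 (kJ/mol): Na 4562, B 2427, Be 1757, Cl 2298.
So the second ionization energies run Be < Cl < B < Na.

Be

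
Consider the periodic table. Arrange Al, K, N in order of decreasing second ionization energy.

K, N, Al

After 1 electron has been removed, what remains? Al⁺ still has 2 valence electrons; K⁺ is the bare [Ar] core; N⁺ still has 4 valence electrons.
Core electrons are held far more tightly than valence electrons, so K tops the IE_2 order.
Valence configurations: Al⁺ [Ne]3s², N⁺ [He]2s²2p².
Approximate IE_2 values (kJ/mol): Al 1817, K 3052, N 2856.
Overall IE_2 order: Al < N < K.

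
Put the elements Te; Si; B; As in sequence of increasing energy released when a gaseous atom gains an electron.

Adding an electron releases more energy for atoms nearer the top right (short of the noble gases).
These sit on a diagonal, where the across-period and down-group effects partly cancel.
As > B: the two effects oppose for this pair; the across-period effect wins (78 vs 27 kJ/mol).
Si > As: period and group pull opposite ways; the down-group shift dominates (134 vs 78 kJ/mol).
Te > Si: the two effects oppose for this pair; the across-period effect wins (190 vs 134 kJ/mol).
Approximate values (kJ/mol): B 27, Si 134, As 78, Te 190.
So from lowest to highest: B < As < Si < Te.

B < As < Si < Te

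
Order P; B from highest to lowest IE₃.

B > P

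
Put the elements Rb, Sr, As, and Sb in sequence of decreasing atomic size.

As is in period 4, group 15; Rb is in period 5, group 1; Sr is in period 5, group 2; Sb is in period 5, group 15.
Radius decreases left→right (rising Z_eff, same n) and increases top→bottom (higher n).
These span different periods and groups, so the two trends combine.
Sb > As: they share group 15; the group trend gives Sb the larger value.
Sr > Sb: Sr lies to the left of Sb in period 5, so the across-period effect alone puts Sr larger.
Rb > Sr: both are in period 5; the period trend gives Rb the larger value.
For reference (pm): As 121, Rb 210, Sr 185, Sb 140.
So from largest to smallest: Rb > Sr > Sb > As.

Rb, Sr, Sb, As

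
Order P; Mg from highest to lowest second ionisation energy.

P, Mg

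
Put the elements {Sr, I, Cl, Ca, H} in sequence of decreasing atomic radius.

H is in period 1, group 1; Cl is in period 3, group 17; Ca is in period 4, group 2; Sr is in period 5, group 2; I is in period 5, group 17.
Moving right in a period, electrons are added to the same shell under a stronger nuclear pull, so atoms get smaller; moving down, a new shell is opened and atoms get larger.
Here both period and group differ, so the two effects have to be weighed against each other.
Cl > H: the two effects oppose for this pair; the down-group effect wins (99 vs 32 pm).
I > Cl: I sits below Cl in group 17, so the down-group effect alone puts I larger.
Ca > I: the two effects oppose for this pair; the across-period effect wins (171 vs 133 pm).
Sr > Ca: they share group 2; the group trend gives Sr the larger value.
Tabulated atomic radius (pm): H 32, Cl 99, Ca 171, Sr 185, I 133.
So from largest to smallest: Sr > Ca > I > Cl > H.

Sr > Ca > I > Cl > H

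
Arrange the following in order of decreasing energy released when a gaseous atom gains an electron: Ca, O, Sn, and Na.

O > Sn > Na > Ca

O is in period 2, group 16; Na is in period 3, group 1; Ca is in period 4, group 2; Sn is in period 5, group 14.
Electron affinity generally becomes more exothermic across a period toward the halogens and less exothermic down a group.
Here both period and group differ, so the two effects have to be weighed against each other.
Na > Ca: the two effects oppose for this pair; the down-group effect wins (53 vs 2 kJ/mol).
Sn > Na: the two effects oppose for this pair; the across-period effect wins (107 vs 53 kJ/mol).
O > Sn: both effects reinforce here, so O is clearly the higher of the two.
Approximate values (kJ/mol): O 141, Na 53, Ca 2, Sn 107.
So from highest to lowest: O > Sn > Na > Ca.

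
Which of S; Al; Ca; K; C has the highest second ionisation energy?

K

IE_2 is the cost of taking one more electron from the +1 cation: S⁺ still has 5 valence electrons; Al⁺ still has 2 valence electrons; Ca⁺ still has 1 valence electron; K⁺ is the bare [Ar] core; C⁺ still has 3 valence electrons.
Pulling an electron out of a noble-gas core costs far more than removing a remaining valence electron, so K sits at the high end of IE_2.
Valence configurations: S⁺ [Ne]3s²3p³, Al⁺ [Ne]3s², Ca⁺ [Ar]4s¹, C⁺ [He]2s²2p¹.
The numbers (kJ/mol): S 2252, Al 1817, Ca 1145, K 3052, C 2353.
Putting it together, IE_2: Ca < Al < S < C < K.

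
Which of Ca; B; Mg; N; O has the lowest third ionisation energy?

Consider each +2 ion: Ca²⁺ is the bare [Ar] core; B²⁺ still has 1 valence electron; Mg²⁺ is the bare [Ne] core; N²⁺ still has 3 valence electrons; O²⁺ still has 4 valence electrons.
Usually core removal costs more than valence removal, but here the competition is close: a tightly held n=2 valence electron can cost more to remove than an n=3 core electron, so the actual values have to decide it.
Valence configurations: B²⁺ [He]2s¹, N²⁺ [He]2s²2p¹, O²⁺ [He]2s²2p².
Tabulated IE_3 (kJ/mol): Ca 4912, B 3660, Mg 7733, N 4578, O 5300.
Putting it together, IE_3: B < N < Ca < O < Mg.

B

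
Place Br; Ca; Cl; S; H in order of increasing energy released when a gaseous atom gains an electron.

Ca < H < S < Br < Cl

H is in period 1, group 1; S is in period 3, group 16; Cl is in period 3, group 17; Ca is in period 4, group 2; Br is in period 4, group 17.
Electron affinity generally becomes more exothermic across a period toward the halogens and less exothermic down a group.
These span different periods and groups, so the two trends combine.
H > Ca: period and group pull opposite ways; the down-group shift dominates (73 vs 2 kJ/mol).
S > H: the two effects oppose for this pair; the across-period effect wins (200 vs 73 kJ/mol).
Br > S: period and group pull opposite ways; the across-period shift dominates (325 vs 200 kJ/mol).
Cl > Br: Cl sits above Br in group 17, so the down-group effect alone puts Cl higher.
Tabulated electron affinity (kJ/mol): H 73, S 200, Cl 349, Ca 2, Br 325.
So from lowest to highest: Ca < H < S < Br < Cl.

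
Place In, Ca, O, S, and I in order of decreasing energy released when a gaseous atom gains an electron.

I, S, O, In, Ca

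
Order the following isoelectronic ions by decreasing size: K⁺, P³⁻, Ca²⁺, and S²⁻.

P³⁻ > S²⁻ > K⁺ > Ca²⁺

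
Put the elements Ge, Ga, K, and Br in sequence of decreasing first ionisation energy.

K is in period 4, group 1; Ga is in period 4, group 13; Ge is in period 4, group 14; Br is in period 4, group 17.
Removing the outermost electron gets harder across a period and easier down a group.
All lie in period 4, so first ionization energy increases left to right.
So from highest to lowest: Br > Ge > Ga > K.

Br > Ge > Ga > K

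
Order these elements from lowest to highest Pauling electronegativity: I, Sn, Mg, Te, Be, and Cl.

Mg < Be < Sn < Te < I < Cl

Atoms toward the upper right of the periodic table pull bonding electrons most strongly.
Neither a single period nor a single group — weigh both effects.
Be > Mg: Be sits above Mg in group 2, so the down-group effect alone puts Be higher.
Sn > Be: period and group pull opposite ways; the across-period shift dominates (1.96 vs 1.57).
Te > Sn: both are in period 5; the period trend gives Te the larger value.
I > Te: I lies to the right of Te in period 5, so the across-period effect alone puts I higher.
Cl > I: Cl sits above I in group 17, so the down-group effect alone puts Cl higher.
Approximate values (Pauling): Be 1.57, Mg 1.31, Cl 3.16, Sn 1.96, Te 2.10, I 2.66.
So from lowest to highest: Mg < Be < Sn < Te < I < Cl.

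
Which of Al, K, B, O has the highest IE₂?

O

The second ionization energy removes an electron from the +1 ion. For each element: Al⁺ still has 2 valence electrons; K⁺ is the bare [Ar] core; B⁺ still has 2 valence electrons; O⁺ still has 5 valence electrons.
Usually core removal costs more than valence removal, but here the competition is close: a tightly held n=2 valence electron can cost more to remove than an n=3 core electron, so the actual values have to decide it.
Valence configurations: Al⁺ [Ne]3s², B⁺ [He]2s², O⁺ [He]2s²2p³.
The numbers (kJ/mol): Al 1817, K 3052, B 2427, O 3388.
Overall IE_2 order: Al < B < K < O.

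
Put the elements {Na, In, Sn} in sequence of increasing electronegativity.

Na, In, Sn

Na is in period 3, group 1; In is in period 5, group 13; Sn is in period 5, group 14.
Atoms toward the upper right of the periodic table pull bonding electrons most strongly.
Here both period and group differ, so the two effects have to be weighed against each other.
In > Na: period and group pull opposite ways; the across-period shift dominates (1.78 vs 0.93).
Sn > In: both are in period 5; the period trend gives Sn the larger value.
Approximate values (Pauling): Na 0.93, In 1.78, Sn 1.96.
So from lowest to highest: Na < In < Sn.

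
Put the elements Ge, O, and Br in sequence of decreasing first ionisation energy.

First ionization energy rises across a period (greater Z_eff holds electrons more tightly) and falls down a group (valence electrons are farther from the nucleus).
Neither a single period nor a single group — weigh both effects.
Br > Ge: Br lies to the right of Ge in period 4, so the across-period effect alone puts Br higher.
O > Br: the two effects oppose for this pair; the down-group effect wins (1314 vs 1140 kJ/mol).
For reference (kJ/mol): O 1314, Ge 762, Br 1140.
So from highest to lowest: O > Br > Ge.

O > Br > Ge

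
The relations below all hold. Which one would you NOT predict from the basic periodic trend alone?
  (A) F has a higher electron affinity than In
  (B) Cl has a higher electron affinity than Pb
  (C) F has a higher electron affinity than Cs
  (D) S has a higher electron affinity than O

The general trend: electron affinity increases across a period and decreases down a group.
(A) F (period 2, group 17) vs In (period 5, group 13): the stated order agrees with the simple trend.
(B) Cl (period 3, group 17) vs Pb (period 6, group 14): the stated order agrees with the simple trend.
(C) F (period 2, group 17) vs Cs (period 6, group 1): the stated order agrees with the simple trend.
(D) S (period 3, group 16) vs O (period 2, group 16): the stated order contradicts the simple trend.
The exception is (D): the compact 2p subshell of O repels the added electron more than S's larger 3p does.

(D)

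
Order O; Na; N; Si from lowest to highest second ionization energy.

The second ionization energy removes an electron from the +1 ion. For each element: O⁺ still has 5 valence electrons; Na⁺ is the bare [Ne] core; N⁺ still has 4 valence electrons; Si⁺ still has 3 valence electrons.
Pulling an electron out of a noble-gas core costs far more than removing a remaining valence electron, so Na sits at the high end of IE_2.
Valence configurations: O⁺ [He]2s²2p³, N⁺ [He]2s²2p², Si⁺ [Ne]3s²3p¹.
Approximate IE_2 values (kJ/mol): O 3388, Na 4562, N 2856, Si 1577.
Putting it together, IE_2: Si < N < O < Na.

Si < N < O < Na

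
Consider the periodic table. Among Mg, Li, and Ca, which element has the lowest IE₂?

Ca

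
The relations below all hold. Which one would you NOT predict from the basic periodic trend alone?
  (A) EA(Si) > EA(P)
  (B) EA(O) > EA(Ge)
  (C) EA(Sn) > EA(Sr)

The general trend: electron affinity increases across a period and decreases down a group.
(A) Si (period 3, group 14) vs P (period 3, group 15): the stated order contradicts the simple trend.
(B) O (period 2, group 16) vs Ge (period 4, group 14): the stated order agrees with the simple trend.
(C) Sn (period 5, group 14) vs Sr (period 5, group 2): the stated order agrees with the simple trend.
The exception is (A): adding an electron to P's half-filled 3p³ is unfavourable, so Si (3p²) has the more exothermic EA.

(A)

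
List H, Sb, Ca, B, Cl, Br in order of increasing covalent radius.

H is in period 1, group 1; B is in period 2, group 13; Cl is in period 3, group 17; Ca is in period 4, group 2; Br is in period 4, group 17; Sb is in period 5, group 15.
Across a period the added protons contract the valence shell; down a group each new principal shell makes the atom larger.
Here both period and group differ, so the two effects have to be weighed against each other.
B > H: period and group pull opposite ways; the down-group shift dominates (85 vs 32 pm).
Cl > B: the two effects oppose for this pair; the down-group effect wins (99 vs 85 pm).
Br > Cl: they share group 17; the group trend gives Br the larger value.
Sb > Br: both effects reinforce here, so Sb is clearly the larger of the two.
Ca > Sb: period and group pull opposite ways; the across-period shift dominates (171 vs 140 pm).
For reference (pm): H 32, B 85, Cl 99, Ca 171, Br 114, Sb 140.
So from smallest to largest: H < B < Cl < Br < Sb < Ca.

H < B < Cl < Br < Sb < Ca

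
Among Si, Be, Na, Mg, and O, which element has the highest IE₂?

IE_2 is the cost of taking one more electron from the +1 cation: Si⁺ still has 3 valence electrons; Be⁺ still has 1 valence electron; Na⁺ is the bare [Ne] core; Mg⁺ still has 1 valence electron; O⁺ still has 5 valence electrons.
Core electrons are held far more tightly than valence electrons, so Na tops the IE_2 order.
Valence configurations: Si⁺ [Ne]3s²3p¹, Be⁺ [He]2s¹, Mg⁺ [Ne]3s¹, O⁺ [He]2s²2p³.
Approximate IE_2 values (kJ/mol): Si 1577, Be 1757, Na 4562, Mg 1451, O 3388.
Hence IE_2: Mg < Si < Be < O < Na.

Na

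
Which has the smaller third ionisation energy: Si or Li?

Si

Consider each +2 ion: Si²⁺ still has 2 valence electrons; Li²⁺ is already 1 electron into the core.
Breaking into a closed-shell core is much more expensive than removing a leftover valence electron — Li has the largest IE_3 here.
Approximate IE_3 values (kJ/mol): Si 3232, Li 11815.
Hence IE_3: Si < Li.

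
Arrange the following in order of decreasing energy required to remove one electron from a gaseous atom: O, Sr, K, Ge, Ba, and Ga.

O > Ge > Ga > Sr > Ba > K

O is in period 2, group 16; K is in period 4, group 1; Ga is in period 4, group 13; Ge is in period 4, group 14; Sr is in period 5, group 2; Ba is in period 6, group 2.
IE₁ increases left→right with effective nuclear charge and decreases top→bottom as the valence shell moves farther out.
Here both period and group differ, so the two effects have to be weighed against each other.
Ba > K: period and group pull opposite ways; the across-period shift dominates (503 vs 419 kJ/mol).
Sr > Ba: Sr sits above Ba in group 2, so the down-group effect alone puts Sr higher.
Ga > Sr: relative to Sr, both the across-period and down-group shifts push Ga's first ionization energy up.
Ge > Ga: Ge lies to the right of Ga in period 4, so the across-period effect alone puts Ge higher.
O > Ge: relative to Ge, both the across-period and down-group shifts push O's first ionization energy up.
For reference (kJ/mol): O 1314, K 419, Ga 579, Ge 762, Sr 550, Ba 503.
So from highest to lowest: O > Ge > Ga > Sr > Ba > K.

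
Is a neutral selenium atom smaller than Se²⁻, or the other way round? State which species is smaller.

Se

Forming Se²⁻ adds 2 electrons to Se. More electron–electron repulsion in the same shell, with unchanged nuclear charge, lets the cloud expand.
An anion is larger than its parent atom: Se²⁻ > Se.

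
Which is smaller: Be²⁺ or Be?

Forming Be²⁺ removes 2 electrons from Be. Fewer electrons for the same nuclear charge means less shielding and a higher Z_eff on the remaining electrons, and for main-group metals the entire outer shell is lost.
A cation is smaller than its parent atom: Be²⁺ < Be.

Be²⁺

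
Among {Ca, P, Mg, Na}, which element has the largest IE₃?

Mg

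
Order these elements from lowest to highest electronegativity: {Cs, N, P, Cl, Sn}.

Cs < Sn < P < N < Cl

Electronegativity increases across a period and decreases down a group, tracking effective nuclear charge and atomic size.
Neither a single period nor a single group — weigh both effects.
Sn > Cs: both effects reinforce here, so Sn is clearly the higher of the two.
P > Sn: both effects reinforce here, so P is clearly the higher of the two.
N > P: they share group 15; the group trend gives N the larger value.
Cl > N: period and group pull opposite ways; the across-period shift dominates (3.16 vs 3.04).
Approximate values (Pauling): N 3.04, P 2.19, Cl 3.16, Sn 1.96, Cs 0.79.
So from lowest to highest: Cs < Sn < P < N < Cl.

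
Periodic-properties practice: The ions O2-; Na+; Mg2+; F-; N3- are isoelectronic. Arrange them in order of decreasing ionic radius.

N3-, O2-, F-, Na+, Mg2+

All of these have 10 electrons, so size is governed by nuclear charge alone: the more protons, the stronger the pull on the same electron cloud, and the smaller the ion.
Nuclear charges: Mg2+ (Z=12), Na+ (Z=11), F- (Z=9), O2- (Z=8), N3- (Z=7).
Largest to smallest: N3- > O2- > F- > Na+ > Mg2+.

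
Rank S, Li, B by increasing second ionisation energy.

S < B < Li

Consider each +1 ion: S⁺ still has 5 valence electrons; Li⁺ is the bare [He] core; B⁺ still has 2 valence electrons.
Breaking into a closed-shell core is much more expensive than removing a leftover valence electron — Li has the largest IE_2 here.
Valence configurations: S⁺ [Ne]3s²3p³, B⁺ [He]2s².
Approximate IE_2 values (kJ/mol): S 2252, Li 7298, B 2427.
So the second ionization energies run S < B < Li.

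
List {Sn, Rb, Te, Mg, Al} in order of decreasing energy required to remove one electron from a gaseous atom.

Te > Mg > Sn > Al > Rb

Mg is in period 3, group 2; Al is in period 3, group 13; Rb is in period 5, group 1; Sn is in period 5, group 14; Te is in period 5, group 16.
Across a period the outer electron is held more tightly (higher IE₁); down a group it sits in a higher shell, more shielded, and comes off more easily.
Here both period and group differ, so the two effects have to be weighed against each other.
Al > Rb: relative to Rb, both the across-period and down-group shifts push Al's first ionization energy up.
Sn > Al: period and group pull opposite ways; the across-period shift dominates (709 vs 578 kJ/mol).
Mg > Sn: period and group pull opposite ways; the down-group shift dominates (738 vs 709 kJ/mol).
Te > Mg: the two effects oppose for this pair; the across-period effect wins (869 vs 738 kJ/mol).
Note the exception: Mg has a higher first ionization energy than Al, contrary to the simple trend — Al's single 3p electron is easier to remove than one from Mg's filled 3s².
Tabulated first ionization energy (kJ/mol): Mg 738, Al 578, Rb 403, Sn 709, Te 869.
So from highest to lowest: Te > Mg > Sn > Al > Rb.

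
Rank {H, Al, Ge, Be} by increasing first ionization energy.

Al, Ge, Be, H

H is in period 1, group 1; Be is in period 2, group 2; Al is in period 3, group 13; Ge is in period 4, group 14.
Removing the outermost electron gets harder across a period and easier down a group.
A diagonal step moves right (one effect) and down (the opposite effect) at once.
Ge > Al: period and group pull opposite ways; the across-period shift dominates (762 vs 578 kJ/mol).
Be > Ge: the two effects oppose for this pair; the down-group effect wins (900 vs 762 kJ/mol).
H > Be: period and group pull opposite ways; the down-group shift dominates (1312 vs 900 kJ/mol).
For reference (kJ/mol): H 1312, Be 900, Al 578, Ge 762.
So from lowest to highest: Al < Ge < Be < H.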